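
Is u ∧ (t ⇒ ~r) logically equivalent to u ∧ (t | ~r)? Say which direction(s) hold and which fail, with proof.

[⇒] This fails. Under u = T, t = F, r = T, the left side is true but the right side is false.

[⇐] This fails. Under u = T, t = T, r = T, the left side is false but the right side is true.

Neither direction holds.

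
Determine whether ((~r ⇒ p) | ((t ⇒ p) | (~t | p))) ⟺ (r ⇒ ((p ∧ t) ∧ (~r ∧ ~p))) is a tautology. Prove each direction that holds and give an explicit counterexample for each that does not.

(⟹) This fails. Under r = T, t = F, p = F, the left side is true but the right side is false.

(⟸) This fails. Under r = F, t = T, p = F, the left side is false but the right side is true.

Both directions fail.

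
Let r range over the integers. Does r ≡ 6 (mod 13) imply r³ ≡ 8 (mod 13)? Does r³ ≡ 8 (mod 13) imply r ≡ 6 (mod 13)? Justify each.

[⇒] Suppose r ≡ 6 (mod 13). Write r = 13j + 6. Then (13j + 6)³ = 2197j³ + 3042j² + 1404j + 216 = 13(169j³ + 234j² + 108j + 16) + 8, so r³ ≡ 8 (mod 13).

[⇐] This fails: take r = 2. Then 2³ = 8 ≡ 8 (mod 13), yet 2 ≡ 2 (mod 13), not 6.

Only the forward direction holds.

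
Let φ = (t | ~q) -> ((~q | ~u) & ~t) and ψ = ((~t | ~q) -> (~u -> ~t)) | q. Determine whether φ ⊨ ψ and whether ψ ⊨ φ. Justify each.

(⇒) holds; (⇐) fails.

[⇒] Assume the antecedent. If t is true, the antecedent cannot hold. If t is false, ((~t | ~q) -> (~u -> ~t)) | q reduces to true regardless of the other variables. Either way ((~t | ~q) -> (~u -> ~t)) | q holds.

[⇐] This fails. Under t = T, u = T, q = F, the left side is false but the right side is true.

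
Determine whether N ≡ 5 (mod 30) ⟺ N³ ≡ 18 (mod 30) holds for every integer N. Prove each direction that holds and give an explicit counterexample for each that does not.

(→) This fails: take N = 5. Then 5 ≡ 5 (mod 30), but 5³ = 125 ≡ 5 (mod 30), not 18.

(←) This fails: take N = 12. Then 12³ = 1728 ≡ 18 (mod 30), yet 12 ≡ 12 (mod 30), not 5.

(⇒) fails and (⇐) fails.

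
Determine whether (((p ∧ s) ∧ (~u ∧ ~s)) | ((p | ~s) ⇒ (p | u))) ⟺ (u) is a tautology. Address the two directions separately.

Only the converse holds.

Converse. Assume the antecedent. If p is true, the consequent reduces to true regardless of the other variables. If p is false, the antecedent forces (p = F, s = F, u = T) or (p = F, s = T, u = T), and the consequent holds there. Either way the consequent holds.

Forward direction. This fails. Under p = T, s = F, u = F, the left side is true but the right side is false.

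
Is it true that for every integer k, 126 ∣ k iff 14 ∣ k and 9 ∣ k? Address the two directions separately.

Both implications hold.

[⇐] Suppose 14 ∣ k and 9 ∣ k. Any common multiple of 14 and 9 is a multiple of their lcm; here gcd(14, 9) = 1, so lcm(14, 9) = 14·9 = 126, so 126 ∣ k.

[⇒] If 126 ∣ k, write k = 126q. Since 126 = 9·14, k = 14·(9q), so 14 ∣ k; and since 126 = 14·9, k = 9·(14q), so 9 ∣ k.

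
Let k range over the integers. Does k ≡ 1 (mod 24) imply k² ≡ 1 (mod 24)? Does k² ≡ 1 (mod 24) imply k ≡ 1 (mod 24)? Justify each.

The forward direction holds; the converse fails.

(⇒) Suppose k ≡ 1 (mod 24). Write k = 24j + 1. Then (24j + 1)² = 576j² + 48j + 1 = 24(24j² + 2j) + 1, so k² ≡ 1 (mod 24).

(⇐) This fails: take k = 5. Then 5² = 25 ≡ 1 (mod 24), yet 5 ≡ 5 (mod 24), not 1.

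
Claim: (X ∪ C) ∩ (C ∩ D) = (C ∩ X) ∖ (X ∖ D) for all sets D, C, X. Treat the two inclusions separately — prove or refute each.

Only the reverse inclusion holds.

(⟹) This inclusion fails. Take D = {1}, C = {1}, X = ∅; then 1 ∈ (X ∪ C) ∩ (C ∩ D) but 1 ∉ (C ∩ X) ∖ (X ∖ D).

(⟸) Let x ∈ (C ∩ X) ∖ (X ∖ D). Then x ∈ D ∩ C ∩ X, from which x ∈ (X ∪ C) ∩ (C ∩ D).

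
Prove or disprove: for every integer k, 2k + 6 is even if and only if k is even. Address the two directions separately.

Not equivalent: only (⇐) holds.

(⇒) This fails: take k = 3. Then 2k + 6 = 12, which is even, yet k = 3 is odd, not even.

(⇐) Suppose k is even. Since 2 is even, 2k is even for every k, so 2k + 6 has the same parity as 6, which is even. Hence 2k + 6 is even.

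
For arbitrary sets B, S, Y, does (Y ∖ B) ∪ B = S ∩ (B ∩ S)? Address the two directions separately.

The sets are not equal: only the reverse inclusion holds.

(⊆) This inclusion fails. Take B = {1}, S = ∅, Y = ∅; then 1 ∈ (Y ∖ B) ∪ B but 1 ∉ S ∩ (B ∩ S).

(⊇) Let x ∈ S ∩ (B ∩ S). Then either x ∈ B ∩ S and x ∉ Y; or x ∈ B ∩ S ∩ Y. In each case x ∈ (Y ∖ B) ∪ B, so S ∩ (B ∩ S) ⊆ (Y ∖ B) ∪ B.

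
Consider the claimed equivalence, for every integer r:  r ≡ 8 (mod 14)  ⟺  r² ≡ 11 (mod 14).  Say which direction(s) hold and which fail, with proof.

Neither direction holds.

(→) This fails: take r = 8. Then 8 ≡ 8 (mod 14), but 8² = 64 ≡ 8 (mod 14), not 11.

(←) This fails: take r = 5. Then 5² = 25 ≡ 11 (mod 14), yet 5 ≡ 5 (mod 14), not 8.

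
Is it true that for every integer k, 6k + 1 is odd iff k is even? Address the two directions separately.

(⇒) fails; (⇐) holds.

Converse. Suppose k is even. Since 6 is even, 6k is even for every k, so 6k + 1 has the same parity as 1, which is odd. Hence 6k + 1 is odd.

Forward direction. This fails: take k = 7. Then 6k + 1 = 43, which is odd, yet k = 7 is odd, not even.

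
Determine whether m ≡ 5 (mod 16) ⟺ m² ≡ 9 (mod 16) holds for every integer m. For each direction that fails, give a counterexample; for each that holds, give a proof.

Only the forward implication holds.

[⇐] This fails: take m = 3. Then 3² = 9 ≡ 9 (mod 16), yet 3 ≡ 3 (mod 16), not 5.

[⇒] Suppose m ≡ 5 (mod 16). Write m = 16j + 5. Then (16j + 5)² = 256j² + 160j + 25 = 16(16j² + 10j + 1) + 9, so m² ≡ 9 (mod 16).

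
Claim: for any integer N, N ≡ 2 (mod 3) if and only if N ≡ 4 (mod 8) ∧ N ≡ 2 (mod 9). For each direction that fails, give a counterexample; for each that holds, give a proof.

Not equivalent: only (⇐) holds.

(⇒) This fails: N = 2 gives 2 ≡ 2 (mod 3) but 2 ≡ 2 (mod 8), so the conjunction on the right does not hold.

(⇐) Conversely, if N ≡ 4 (mod 8) and N ≡ 2 (mod 9), then by the Chinese remainder theorem N ≡ 20 (mod 72). Since 20 ≡ 2 (mod 3) and 3 ∣ 72, we get N ≡ 2 (mod 3).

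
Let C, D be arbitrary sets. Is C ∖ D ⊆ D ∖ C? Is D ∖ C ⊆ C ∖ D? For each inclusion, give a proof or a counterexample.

(⊆) This inclusion fails. Take C = {1}, D = ∅; then 1 ∈ C ∖ D but 1 ∉ D ∖ C.

(⊇) This inclusion fails. Take C = ∅, D = {1}; then 1 ∈ D ∖ C but 1 ∉ C ∖ D.

(⊆) fails and (⊇) fails.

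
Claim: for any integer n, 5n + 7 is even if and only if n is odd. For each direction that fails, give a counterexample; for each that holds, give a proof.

(⟹) Suppose 5n + 7 is even. Since 5 is odd, 5n and n have the same parity, so 5n + 7 ≡ n + 7 (mod 2). As 7 is odd, 5n + 7 is even exactly when n is odd. Thus n is odd.

(⟸) Conversely, suppose n is odd; write n = 2j + 1. Then 5n + 7 = 5·(2j + 1) + 7 = 2·5j + 12, which is even.

Both directions hold; the statement is true.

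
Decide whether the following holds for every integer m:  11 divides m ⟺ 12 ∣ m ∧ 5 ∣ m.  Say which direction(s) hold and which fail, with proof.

Neither direction holds.

Forward direction. This fails: take m = 11. Certainly 11 ∣ 11, but 12 ∤ 11.

Converse. This fails: take m = 60. Both 12 ∣ 60 and 5 ∣ 60, yet 60 is not a multiple of 11 (since 60 = 5·11 + 5), so 11 ∤ 60.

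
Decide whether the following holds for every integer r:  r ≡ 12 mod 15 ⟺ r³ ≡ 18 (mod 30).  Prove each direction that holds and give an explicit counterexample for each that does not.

(⟹) This fails: take r = 27. Then 27 ≡ 12 (mod 15), but 27³ = 19683 ≡ 3 (mod 30), not 18.

(⟸) Conversely, the residues r modulo 30 with r³ ≡ 18 (mod 30) are exactly {12}, and each is ≡ 12 (mod 15).

(⇒) fails; (⇐) holds.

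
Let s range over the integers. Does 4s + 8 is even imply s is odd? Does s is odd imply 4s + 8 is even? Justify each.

The forward direction fails; the converse holds.

[⇒] This fails: take s = 0. Then 4s + 8 = 8, which is even, yet s = 0 is even, not odd.

[⇐] Suppose s is odd. Since 4 is even, 4s is even for every s, so 4s + 8 has the same parity as 8, which is even. Hence 4s + 8 is even.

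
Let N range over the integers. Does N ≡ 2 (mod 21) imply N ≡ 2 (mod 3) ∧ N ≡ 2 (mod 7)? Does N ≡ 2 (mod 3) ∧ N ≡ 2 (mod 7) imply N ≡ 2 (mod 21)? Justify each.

The biconditional holds.

(⟹) Suppose N ≡ 2 (mod 21); write N = 21j + 2. Since 3 ∣ 21, reducing mod 3 gives N ≡ 2 (mod 3); since 7 ∣ 21, reducing mod 7 gives N ≡ 2 (mod 7).

(⟸) Conversely, if N ≡ 2 (mod 3) and N ≡ 2 (mod 7), then by the Chinese remainder theorem N ≡ 2 (mod 21). This is exactly N ≡ 2 (mod 21).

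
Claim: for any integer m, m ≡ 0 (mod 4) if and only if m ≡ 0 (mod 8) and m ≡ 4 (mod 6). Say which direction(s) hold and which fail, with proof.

(⇒) This fails: m = 0 gives 0 ≡ 0 (mod 4) but 0 ≡ 0 (mod 6), so the conjunction on the right does not hold.

(⇐) Conversely, if m ≡ 0 (mod 8) and m ≡ 4 (mod 6), then by the Chinese remainder theorem m ≡ 16 (mod 24). Since 16 ≡ 0 (mod 4) and 4 ∣ 24, we get m ≡ 0 (mod 4).

Not equivalent: only (⇐) holds.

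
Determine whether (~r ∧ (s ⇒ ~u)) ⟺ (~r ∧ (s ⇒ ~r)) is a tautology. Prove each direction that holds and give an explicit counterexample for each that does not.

Not equivalent: only (⇒) holds.

(⇒) Assume the antecedent. If r is true, the antecedent cannot hold. If r is false, ~r ∧ (s ⇒ ~r) reduces to true regardless of the other variables. Either way ~r ∧ (s ⇒ ~r) holds.

(⇐) This fails. Under r = F, s = T, u = T, the left side is false but the right side is true.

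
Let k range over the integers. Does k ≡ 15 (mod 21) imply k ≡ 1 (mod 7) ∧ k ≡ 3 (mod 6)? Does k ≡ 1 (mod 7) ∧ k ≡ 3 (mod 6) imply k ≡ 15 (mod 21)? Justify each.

The forward direction fails; the converse holds.

(⇒) This fails: k = 36 gives 36 ≡ 15 (mod 21) but 36 ≡ 0 (mod 6), so the conjunction on the right does not hold.

(⇐) Conversely, if k ≡ 1 (mod 7) and k ≡ 3 (mod 6), then by the Chinese remainder theorem k ≡ 15 (mod 42). Since 15 ≡ 15 (mod 21) and 21 ∣ 42, we get k ≡ 15 (mod 21).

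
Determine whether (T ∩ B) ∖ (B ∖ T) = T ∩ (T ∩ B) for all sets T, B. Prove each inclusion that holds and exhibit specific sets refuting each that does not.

Both inclusions hold; the sets are equal.

Forward inclusion. Let x ∈ (T ∩ B) ∖ (B ∖ T). Then x ∈ T ∩ B, from which x ∈ T ∩ (T ∩ B).

Reverse inclusion. Let x ∈ T ∩ (T ∩ B). Then x ∈ T ∩ B, from which x ∈ (T ∩ B) ∖ (B ∖ T).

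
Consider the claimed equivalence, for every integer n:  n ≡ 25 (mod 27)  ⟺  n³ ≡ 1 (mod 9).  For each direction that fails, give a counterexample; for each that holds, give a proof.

(⇒) holds; (⇐) fails.

[⇐] This fails: take n = 1. Then 1³ = 1 ≡ 1 (mod 9), yet 1 ≡ 1 (mod 27), not 25.

[⇒] Suppose n ≡ 25 (mod 27). Then n³ ≡ 25³ = 15625 (mod 27), and since 9 ∣ 27, also n³ ≡ 1 (mod 9).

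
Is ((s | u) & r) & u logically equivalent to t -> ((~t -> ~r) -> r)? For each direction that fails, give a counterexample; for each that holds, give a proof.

(⇒) Assume the antecedent. If s is true, the antecedent forces (s = T, r = T, t = F, u = T) or (s = T, r = T, t = T, u = T), and t -> ((~t -> ~r) -> r) holds there. If s is false, the antecedent forces (s = F, r = T, t = F, u = T) or (s = F, r = T, t = T, u = T), and t -> ((~t -> ~r) -> r) holds there. Either way t -> ((~t -> ~r) -> r) holds.

(⇐) This fails. Under s = F, r = F, t = F, u = F, the left side is false but the right side is true.

Only the forward implication holds.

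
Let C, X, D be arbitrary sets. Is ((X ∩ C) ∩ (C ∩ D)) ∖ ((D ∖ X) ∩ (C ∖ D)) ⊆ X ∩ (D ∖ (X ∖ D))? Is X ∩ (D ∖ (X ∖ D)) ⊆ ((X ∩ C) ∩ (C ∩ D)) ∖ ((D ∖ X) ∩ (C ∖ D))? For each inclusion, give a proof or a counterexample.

Forward inclusion. Let x ∈ ((X ∩ C) ∩ (C ∩ D)) ∖ ((D ∖ X) ∩ (C ∖ D)). Then x ∈ C ∩ X ∩ D, from which x ∈ X ∩ (D ∖ (X ∖ D)).

Reverse inclusion. This inclusion fails. Take C = ∅, X = {1}, D = {1}; then 1 ∈ X ∩ (D ∖ (X ∖ D)) but 1 ∉ ((X ∩ C) ∩ (C ∩ D)) ∖ ((D ∖ X) ∩ (C ∖ D)).

The sets are not equal: only the forward inclusion holds.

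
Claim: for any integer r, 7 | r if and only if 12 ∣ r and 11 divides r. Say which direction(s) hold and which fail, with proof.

(⟹) This fails: take r = 7. Certainly 7 ∣ 7, but 12 ∤ 7.

(⟸) This fails: take r = 132. Both 12 ∣ 132 and 11 ∣ 132, yet 132 is not a multiple of 7 (since 132 = 18·7 + 6), so 7 ∤ 132.

Neither direction holds.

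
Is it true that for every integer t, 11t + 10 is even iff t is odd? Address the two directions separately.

Forward direction. This fails: t = 2 gives 11t + 10 = 32, which is even, but 2 is even, not odd.

Converse. This also fails: t = 3 is odd, but 11t + 10 = 43 is odd, not even.

Both directions fail.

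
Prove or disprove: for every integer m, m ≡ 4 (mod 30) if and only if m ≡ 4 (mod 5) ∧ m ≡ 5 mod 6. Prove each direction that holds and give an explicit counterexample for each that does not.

Forward direction. This fails: m = 4 gives 4 ≡ 4 (mod 30) but 4 ≡ 4 (mod 6), so the conjunction on the right does not hold.

Converse. This fails: m = 29 satisfies both congruences on the right (29 ≡ 4 mod 5 and 29 ≡ 5 mod 6) yet 29 ≡ 29 (mod 30), not 4.

Both directions fail.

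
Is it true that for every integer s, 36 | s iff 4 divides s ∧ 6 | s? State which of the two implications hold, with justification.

(⇒) If 36 ∣ s, write s = 36q. Since 36 = 9·4, s = 4·(9q), so 4 ∣ s; and since 36 = 6·6, s = 6·(6q), so 6 ∣ s.

(⇐) This fails: take s = 12. Both 4 ∣ 12 and 6 ∣ 12, yet 12 is not a multiple of 36 (since 12 = 0·36 + 12), so 36 ∤ 12.

Not equivalent: only (⇒) holds.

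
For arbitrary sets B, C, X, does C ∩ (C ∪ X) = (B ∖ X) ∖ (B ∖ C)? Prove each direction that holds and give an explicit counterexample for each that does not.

(⟸) Let x ∈ (B ∖ X) ∖ (B ∖ C). Then x ∈ B ∩ C and x ∉ X, from which x ∈ C ∩ (C ∪ X).

(⟹) This inclusion fails. Take B = ∅, C = {1}, X = ∅; then 1 ∈ C ∩ (C ∪ X) but 1 ∉ (B ∖ X) ∖ (B ∖ C).

Only the reverse inclusion holds.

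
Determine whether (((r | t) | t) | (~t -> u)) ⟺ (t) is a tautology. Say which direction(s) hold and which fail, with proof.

(⇒) fails; (⇐) holds.

Forward direction. This fails. Under t = F, u = T, r = F, the left side is true but the right side is false.

Converse. Assume the antecedent. If t is true, ((r | t) | t) | (~t -> u) reduces to true regardless of the other variables. If t is false, the antecedent cannot hold. Either way ((r | t) | t) | (~t -> u) holds.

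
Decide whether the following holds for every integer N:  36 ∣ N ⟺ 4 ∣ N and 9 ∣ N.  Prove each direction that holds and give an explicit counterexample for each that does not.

The biconditional holds.

Forward direction. If 36 ∣ N, write N = 36q. Since 36 = 9·4, N = 4·(9q), so 4 ∣ N; and since 36 = 4·9, N = 9·(4q), so 9 ∣ N.

Converse. Suppose 4 ∣ N and 9 ∣ N. Any common multiple of 4 and 9 is a multiple of their lcm; here gcd(4, 9) = 1, so lcm(4, 9) = 4·9 = 36, so 36 ∣ N.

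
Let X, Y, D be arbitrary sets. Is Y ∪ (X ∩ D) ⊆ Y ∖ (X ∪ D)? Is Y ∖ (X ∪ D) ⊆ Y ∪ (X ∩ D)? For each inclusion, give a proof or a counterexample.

The sets are not equal: only the reverse inclusion holds.

Reverse inclusion. Let x ∈ Y ∖ (X ∪ D). Then x ∈ Y and x ∉ X, D, from which x ∈ Y ∪ (X ∩ D).

Forward inclusion. This inclusion fails. Take X = {1}, Y = {1}, D = ∅; then 1 ∈ Y ∪ (X ∩ D) but 1 ∉ Y ∖ (X ∪ D).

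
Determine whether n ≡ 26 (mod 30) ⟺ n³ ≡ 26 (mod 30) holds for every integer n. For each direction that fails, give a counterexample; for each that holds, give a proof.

[⇒] Suppose n ≡ 26 (mod 30). Write n = 30j + 26. Then (30j + 26)³ = 27000j³ + 70200j² + 60840j + 17576 = 30(900j³ + 2340j² + 2028j + 585) + 26, so n³ ≡ 26 (mod 30).

[⇐] Conversely, suppose n³ ≡ 26 (mod 30). The only residue r in {0, …, 29} with r³ ≡ 26 (mod 30) is r = 26, so n ≡ 26 (mod 30).

The biconditional holds.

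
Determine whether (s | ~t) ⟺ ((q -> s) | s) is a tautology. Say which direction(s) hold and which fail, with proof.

Forward direction. This fails. Under q = T, t = F, s = F, the left side is true but the right side is false.

Converse. This fails. Under q = F, t = T, s = F, the left side is false but the right side is true.

Both directions fail.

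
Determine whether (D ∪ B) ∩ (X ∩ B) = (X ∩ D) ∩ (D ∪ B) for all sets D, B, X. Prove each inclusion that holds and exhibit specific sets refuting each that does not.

(⊆) fails and (⊇) fails.

Forward inclusion. This inclusion fails. Take D = ∅, B = {1}, X = {1}; then 1 ∈ (D ∪ B) ∩ (X ∩ B) but 1 ∉ (X ∩ D) ∩ (D ∪ B).

Reverse inclusion. This inclusion fails. Take D = {1}, B = ∅, X = {1}; then 1 ∈ (X ∩ D) ∩ (D ∪ B) but 1 ∉ (D ∪ B) ∩ (X ∩ B).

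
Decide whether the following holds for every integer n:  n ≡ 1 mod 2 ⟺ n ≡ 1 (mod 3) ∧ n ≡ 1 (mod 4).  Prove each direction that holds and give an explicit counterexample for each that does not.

Only the reverse direction holds.

(⟹) This fails: n = 3 gives 3 ≡ 1 (mod 2) but 3 ≡ 0 (mod 3), so the conjunction on the right does not hold.

(⟸) Conversely, if n ≡ 1 (mod 3) and n ≡ 1 (mod 4), then by the Chinese remainder theorem n ≡ 1 (mod 12). Since 1 ≡ 1 (mod 2) and 2 ∣ 12, we get n ≡ 1 (mod 2).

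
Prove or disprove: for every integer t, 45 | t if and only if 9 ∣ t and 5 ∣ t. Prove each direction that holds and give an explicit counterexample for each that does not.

Equivalent; both directions hold.

(→) If 45 ∣ t, write t = 45q. Since 45 = 5·9, t = 9·(5q), so 9 ∣ t; and since 45 = 9·5, t = 5·(9q), so 5 ∣ t.

(←) Suppose 9 ∣ t and 5 ∣ t. Any common multiple of 9 and 5 is a multiple of their lcm; here gcd(9, 5) = 1, so lcm(9, 5) = 9·5 = 45, so 45 ∣ t.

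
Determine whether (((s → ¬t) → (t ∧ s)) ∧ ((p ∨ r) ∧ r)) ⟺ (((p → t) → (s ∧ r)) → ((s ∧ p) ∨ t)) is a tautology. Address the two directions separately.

Converse. This fails. Under r = F, t = F, p = F, s = F, the left side is false but the right side is true.

Forward direction. Assume the antecedent. If r is true, the antecedent forces (r = T, t = T, p = F, s = T) or (r = T, t = T, p = T, s = T), and the consequent holds there. If r is false, the antecedent cannot hold. Either way the consequent holds.

(⇒) holds; (⇐) fails.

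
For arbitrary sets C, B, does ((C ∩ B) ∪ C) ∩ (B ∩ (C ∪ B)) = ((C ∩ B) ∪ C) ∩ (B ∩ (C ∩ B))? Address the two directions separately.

Both inclusions hold.

Forward inclusion. Let x ∈ ((C ∩ B) ∪ C) ∩ (B ∩ (C ∪ B)). Then x ∈ C ∩ B, from which x ∈ ((C ∩ B) ∪ C) ∩ (B ∩ (C ∩ B)).

Reverse inclusion. Let x ∈ ((C ∩ B) ∪ C) ∩ (B ∩ (C ∩ B)). Then x ∈ C ∩ B, from which x ∈ ((C ∩ B) ∪ C) ∩ (B ∩ (C ∪ B)).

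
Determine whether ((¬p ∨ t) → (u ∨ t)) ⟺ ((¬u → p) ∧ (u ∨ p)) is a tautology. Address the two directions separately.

(⇒) fails; (⇐) holds.

(⇒) This fails. Under u = F, t = T, p = F, the left side is true but the right side is false.

(⇐) Assume the antecedent. If u is true, (¬p ∨ t) → (u ∨ t) reduces to true regardless of the other variables. If u is false, the antecedent forces (u = F, t = F, p = T) or (u = F, t = T, p = T), and (¬p ∨ t) → (u ∨ t) holds there. Either way (¬p ∨ t) → (u ∨ t) holds.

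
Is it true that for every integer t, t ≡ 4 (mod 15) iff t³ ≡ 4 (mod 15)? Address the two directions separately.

Both directions hold.

(⟸) Suppose t³ ≡ 4 (mod 15). The only residue r in {0, …, 14} with r³ ≡ 4 (mod 15) is r = 4, so t ≡ 4 (mod 15).

(⟹) Suppose t ≡ 4 (mod 15). Write t = 15j + 4. Then (15j + 4)³ = 3375j³ + 2700j² + 720j + 64 = 15(225j³ + 180j² + 48j + 4) + 4, so t³ ≡ 4 (mod 15).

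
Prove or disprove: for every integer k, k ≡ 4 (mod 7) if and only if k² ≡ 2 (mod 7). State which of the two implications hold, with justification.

Forward direction. Suppose k ≡ 4 (mod 7). Write k = 7j + 4. Then (7j + 4)² = 49j² + 56j + 16 = 7(7j² + 8j + 2) + 2, so k² ≡ 2 (mod 7).

Converse. This fails: take k = 3. Then 3² = 9 ≡ 2 (mod 7), yet 3 ≡ 3 (mod 7), not 4.

(⇒) holds; (⇐) fails.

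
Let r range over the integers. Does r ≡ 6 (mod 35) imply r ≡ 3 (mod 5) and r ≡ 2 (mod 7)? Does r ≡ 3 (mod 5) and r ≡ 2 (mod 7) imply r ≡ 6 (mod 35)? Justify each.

Forward direction. This fails: r = 6 gives 6 ≡ 6 (mod 35) but 6 ≡ 1 (mod 5), so the conjunction on the right does not hold.

Converse. This fails: r = 23 satisfies both congruences on the right (23 ≡ 3 mod 5 and 23 ≡ 2 mod 7) yet 23 ≡ 23 (mod 35), not 6.

Neither direction holds.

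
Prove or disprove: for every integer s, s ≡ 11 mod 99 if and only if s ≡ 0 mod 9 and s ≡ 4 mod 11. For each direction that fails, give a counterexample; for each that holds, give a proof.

Neither direction holds.

[⇒] This fails: s = 11 gives 11 ≡ 11 (mod 99) but 11 ≡ 2 (mod 9), so the conjunction on the right does not hold.

[⇐] This fails: s = 81 satisfies both congruences on the right (81 ≡ 0 mod 9 and 81 ≡ 4 mod 11) yet 81 ≡ 81 (mod 99), not 11.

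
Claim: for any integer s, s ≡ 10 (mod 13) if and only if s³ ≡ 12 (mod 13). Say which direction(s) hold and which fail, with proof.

Converse. This fails: take s = 4. Then 4³ = 64 ≡ 12 (mod 13), yet 4 ≡ 4 (mod 13), not 10.

Forward direction. Suppose s ≡ 10 (mod 13). Write s = 13j + 10. Then (13j + 10)³ = 2197j³ + 5070j² + 3900j + 1000 = 13(169j³ + 390j² + 300j + 76) + 12, so s³ ≡ 12 (mod 13).

Not equivalent: only (⇒) holds.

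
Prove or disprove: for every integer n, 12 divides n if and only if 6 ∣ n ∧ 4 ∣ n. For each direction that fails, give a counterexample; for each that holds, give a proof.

(→) If 12 ∣ n, write n = 12q. Since 12 = 2·6, n = 6·(2q), so 6 ∣ n; and since 12 = 3·4, n = 4·(3q), so 4 ∣ n.

(←) Suppose 6 ∣ n and 4 ∣ n. Any common multiple of 6 and 4 is a multiple of their lcm; here lcm(6, 4) = 6·4/gcd(6, 4) = 24/2 = 12, so 12 ∣ n.

Equivalent; both directions hold.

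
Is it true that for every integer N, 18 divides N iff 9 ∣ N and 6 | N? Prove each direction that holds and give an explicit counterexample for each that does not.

Forward direction. If 18 ∣ N, write N = 18q. Since 18 = 2·9, N = 9·(2q), so 9 ∣ N; and since 18 = 3·6, N = 6·(3q), so 6 ∣ N.

Converse. Suppose 9 ∣ N and 6 ∣ N. Any common multiple of 9 and 6 is a multiple of their lcm; here lcm(9, 6) = 9·6/gcd(9, 6) = 54/3 = 18, so 18 ∣ N.

The biconditional holds.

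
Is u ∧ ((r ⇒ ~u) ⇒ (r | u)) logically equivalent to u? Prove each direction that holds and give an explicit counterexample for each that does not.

Both directions hold; the statement is true.

[⇒] Assume the antecedent. If r is true, the antecedent forces (r = T, u = T), and u holds there. If r is false, the antecedent forces (r = F, u = T), and u holds there. Either way u holds.

[⇐] Assume the antecedent. If r is true, the antecedent forces (r = T, u = T), and u ∧ ((r ⇒ ~u) ⇒ (r | u)) holds there. If r is false, the antecedent forces (r = F, u = T), and u ∧ ((r ⇒ ~u) ⇒ (r | u)) holds there. Either way u ∧ ((r ⇒ ~u) ⇒ (r | u)) holds.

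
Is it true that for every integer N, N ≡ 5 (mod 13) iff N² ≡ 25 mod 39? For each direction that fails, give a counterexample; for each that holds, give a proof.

(⇒) fails and (⇐) fails.

[⇒] This fails: take N = 18. Then 18 ≡ 5 (mod 13), but 18² = 324 ≡ 12 (mod 39), not 25.

[⇐] This fails: take N = 8. Then 8² = 64 ≡ 25 (mod 39), yet 8 ≡ 8 (mod 13), not 5.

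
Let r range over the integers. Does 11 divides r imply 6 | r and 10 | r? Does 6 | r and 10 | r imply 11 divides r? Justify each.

Forward direction. This fails: take r = 11. Certainly 11 ∣ 11, but 6 ∤ 11.

Converse. This fails: take r = 30. Both 6 ∣ 30 and 10 ∣ 30, yet 30 is not a multiple of 11 (since 30 = 2·11 + 8), so 11 ∤ 30.

Neither implication holds.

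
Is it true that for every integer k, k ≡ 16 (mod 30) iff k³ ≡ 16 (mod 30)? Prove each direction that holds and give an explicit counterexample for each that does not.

Both directions hold.

(⟸) Suppose k³ ≡ 16 (mod 30). The only residue r in {0, …, 29} with r³ ≡ 16 (mod 30) is r = 16, so k ≡ 16 (mod 30).

(⟹) Suppose k ≡ 16 (mod 30). Write k = 30j + 16. Then (30j + 16)³ = 27000j³ + 43200j² + 23040j + 4096 = 30(900j³ + 1440j² + 768j + 136) + 16, so k³ ≡ 16 (mod 30).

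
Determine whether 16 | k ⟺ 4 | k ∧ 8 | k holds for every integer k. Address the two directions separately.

Only the forward direction holds.

(⟹) If 16 ∣ k, write k = 16q. Since 16 = 4·4, k = 4·(4q), so 4 ∣ k; and since 16 = 2·8, k = 8·(2q), so 8 ∣ k.

(⟸) This fails: take k = 8. Both 4 ∣ 8 and 8 ∣ 8, yet 8 is not a multiple of 16 (since 8 = 0·16 + 8), so 16 ∤ 8.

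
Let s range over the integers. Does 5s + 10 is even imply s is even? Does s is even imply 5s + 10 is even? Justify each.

Both implications hold.

(⟹) Suppose 5s + 10 is even. Since 5 is odd, 5s and s have the same parity, so 5s + 10 ≡ s + 10 (mod 2). As 10 is even, 5s + 10 is even exactly when s is even. Thus s is even.

(⟸) Conversely, suppose s is even; write s = 2j. Then 5s + 10 = 5·(2j) + 10 = 2·5j + 10, which is even.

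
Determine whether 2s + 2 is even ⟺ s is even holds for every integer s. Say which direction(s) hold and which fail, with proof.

(⇐) Suppose s is even. Since 2 is even, 2s is even for every s, so 2s + 2 has the same parity as 2, which is even. Hence 2s + 2 is even.

(⇒) This fails: take s = 3. Then 2s + 2 = 8, which is even, yet s = 3 is odd, not even.

The forward direction fails; the converse holds.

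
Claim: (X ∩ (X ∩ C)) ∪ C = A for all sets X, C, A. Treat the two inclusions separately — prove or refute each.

(⊆) This inclusion fails. Take X = ∅, C = {1}, A = ∅; then 1 ∈ (X ∩ (X ∩ C)) ∪ C but 1 ∉ A.

(⊇) This inclusion fails. Take X = ∅, C = ∅, A = {1}; then 1 ∈ A but 1 ∉ (X ∩ (X ∩ C)) ∪ C.

(⊆) fails and (⊇) fails.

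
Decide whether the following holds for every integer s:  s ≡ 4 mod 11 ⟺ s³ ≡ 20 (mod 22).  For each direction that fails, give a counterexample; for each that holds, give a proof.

Only the reverse direction holds.

(⟹) This fails: take s = 15. Then 15 ≡ 4 (mod 11), but 15³ = 3375 ≡ 9 (mod 22), not 20.

(⟸) Conversely, the residues r modulo 22 with r³ ≡ 20 (mod 22) are exactly {4}, and each is ≡ 4 (mod 11).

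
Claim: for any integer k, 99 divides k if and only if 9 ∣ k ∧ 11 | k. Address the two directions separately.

[⇒] If 99 ∣ k, write k = 99q. Since 99 = 11·9, k = 9·(11q), so 9 ∣ k; and since 99 = 9·11, k = 11·(9q), so 11 ∣ k.

[⇐] Suppose 9 ∣ k and 11 ∣ k. Any common multiple of 9 and 11 is a multiple of their lcm; here gcd(9, 11) = 1, so lcm(9, 11) = 9·11 = 99, so 99 ∣ k.

Equivalent; both directions hold.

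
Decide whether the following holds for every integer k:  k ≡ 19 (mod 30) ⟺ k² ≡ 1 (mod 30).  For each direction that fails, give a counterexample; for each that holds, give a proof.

Not equivalent: only (⇒) holds.

(⇐) This fails: take k = 1. Then 1² = 1 ≡ 1 (mod 30), yet 1 ≡ 1 (mod 30), not 19.

(⇒) Suppose k ≡ 19 (mod 30). Write k = 30j + 19. Then (30j + 19)² = 900j² + 1140j + 361 = 30(30j² + 38j + 12) + 1, so k² ≡ 1 (mod 30).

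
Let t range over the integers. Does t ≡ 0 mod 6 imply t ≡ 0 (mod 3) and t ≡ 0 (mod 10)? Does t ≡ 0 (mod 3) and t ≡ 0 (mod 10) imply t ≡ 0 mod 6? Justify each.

Only the converse holds.

Converse. If t ≡ 0 (mod 3) and t ≡ 0 (mod 10), then by the Chinese remainder theorem t ≡ 0 (mod 30). Since 0 ≡ 0 (mod 6) and 6 ∣ 30, we get t ≡ 0 (mod 6).

Forward direction. This fails: t = 6 gives 6 ≡ 0 (mod 6) but 6 ≡ 6 (mod 10), so the conjunction on the right does not hold.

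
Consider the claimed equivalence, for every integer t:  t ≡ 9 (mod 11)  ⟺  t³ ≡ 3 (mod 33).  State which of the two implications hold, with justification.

Not equivalent: only (⇐) holds.

[⇒] This fails: take t = 20. Then 20 ≡ 9 (mod 11), but 20³ = 8000 ≡ 14 (mod 33), not 3.

[⇐] Conversely, the residues r modulo 33 with r³ ≡ 3 (mod 33) are exactly {9}, and each is ≡ 9 (mod 11).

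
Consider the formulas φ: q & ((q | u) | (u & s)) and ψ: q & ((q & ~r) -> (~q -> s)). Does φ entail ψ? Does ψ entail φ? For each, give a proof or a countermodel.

(⇒) Assume the antecedent. If q is true, q & ((q & ~r) -> (~q -> s)) reduces to true regardless of the other variables. If q is false, the antecedent cannot hold. Either way q & ((q & ~r) -> (~q -> s)) holds.

(⇐) Assume the antecedent. If q is true, q & ((q | u) | (u & s)) reduces to true regardless of the other variables. If q is false, the antecedent cannot hold. Either way q & ((q | u) | (u & s)) holds.

Both directions hold.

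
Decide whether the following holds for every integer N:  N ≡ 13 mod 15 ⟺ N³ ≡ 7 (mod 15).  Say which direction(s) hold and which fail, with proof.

Forward direction. Suppose N ≡ 13 mod 15. Write N = 15j + 13. Then (15j + 13)³ = 3375j³ + 8775j² + 7605j + 2197 = 15(225j³ + 585j² + 507j + 146) + 7, so N³ ≡ 7 (mod 15).

Converse. Suppose N³ ≡ 7 (mod 15). The only residue r in {0, …, 14} with r³ ≡ 7 (mod 15) is r = 13, so N ≡ 13 (mod 15).

Both directions hold; the statement is true.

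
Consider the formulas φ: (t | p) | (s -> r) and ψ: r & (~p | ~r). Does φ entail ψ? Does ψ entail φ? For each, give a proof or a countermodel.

(⇒) This fails. Under t = F, s = F, r = F, p = F, the left side is true but the right side is false.

(⇐) Assume the antecedent. If t is true, (t | p) | (s -> r) reduces to true regardless of the other variables. If t is false, the antecedent forces (t = F, s = F, r = T, p = F) or (t = F, s = T, r = T, p = F), and (t | p) | (s -> r) holds there. Either way (t | p) | (s -> r) holds.

Only the reverse direction holds.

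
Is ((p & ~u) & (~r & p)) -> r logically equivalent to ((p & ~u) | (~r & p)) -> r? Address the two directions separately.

Only the converse holds.

[⇒] This fails. Under r = F, u = T, p = T, the left side is true but the right side is false.

[⇐] Assume the antecedent. If r is true, ((p & ~u) & (~r & p)) -> r reduces to true regardless of the other variables. If r is false, the antecedent forces (r = F, u = F, p = F) or (r = F, u = T, p = F), and ((p & ~u) & (~r & p)) -> r holds there. Either way ((p & ~u) & (~r & p)) -> r holds.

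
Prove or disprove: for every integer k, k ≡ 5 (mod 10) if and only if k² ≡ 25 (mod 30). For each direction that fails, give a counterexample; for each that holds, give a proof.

Only the reverse direction holds.

[⇒] This fails: take k = 15. Then 15 ≡ 5 (mod 10), but 15² = 225 ≡ 15 (mod 30), not 25.

[⇐] Conversely, the residues r modulo 30 with r² ≡ 25 (mod 30) are exactly {5, 25}, and each is ≡ 5 (mod 10).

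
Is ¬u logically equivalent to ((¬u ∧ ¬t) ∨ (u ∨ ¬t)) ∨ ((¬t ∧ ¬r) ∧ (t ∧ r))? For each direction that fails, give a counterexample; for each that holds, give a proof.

Neither direction holds.

[⇒] This fails. Under t = T, u = F, r = F, the left side is true but the right side is false.

[⇐] This fails. Under t = F, u = T, r = F, the left side is false but the right side is true.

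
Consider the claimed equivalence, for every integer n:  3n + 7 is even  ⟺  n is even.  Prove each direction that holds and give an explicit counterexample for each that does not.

(→) This fails: n = 3 gives 3n + 7 = 16, which is even, but 3 is odd, not even.

(←) This also fails: n = 2 is even, but 3n + 7 = 13 is odd, not even.

Both directions fail.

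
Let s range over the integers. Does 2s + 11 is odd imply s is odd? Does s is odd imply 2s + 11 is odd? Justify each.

[⇒] This fails: take s = 6. Then 2s + 11 = 23, which is odd, yet s = 6 is even, not odd.

[⇐] Suppose s is odd. Since 2 is even, 2s is even for every s, so 2s + 11 has the same parity as 11, which is odd. Hence 2s + 11 is odd.

Only the reverse direction holds.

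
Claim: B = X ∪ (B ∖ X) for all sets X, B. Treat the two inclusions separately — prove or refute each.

(⊆) holds; (⊇) fails.

(⟹) Let x ∈ B. Then either x ∈ B and x ∉ X; or x ∈ X ∩ B. In each case x ∈ X ∪ (B ∖ X), so B ⊆ X ∪ (B ∖ X).

(⟸) This inclusion fails. Take X = {1}, B = ∅; then 1 ∈ X ∪ (B ∖ X) but 1 ∉ B.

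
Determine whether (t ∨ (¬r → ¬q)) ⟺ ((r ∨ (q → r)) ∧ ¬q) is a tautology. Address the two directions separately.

(⇒) This fails. Under r = T, t = F, q = T, the left side is true but the right side is false.

(⇐) Assume the antecedent. If r is true, t ∨ (¬r → ¬q) reduces to true regardless of the other variables. If r is false, the antecedent forces (r = F, t = F, q = F) or (r = F, t = T, q = F), and t ∨ (¬r → ¬q) holds there. Either way t ∨ (¬r → ¬q) holds.

Only the reverse direction holds.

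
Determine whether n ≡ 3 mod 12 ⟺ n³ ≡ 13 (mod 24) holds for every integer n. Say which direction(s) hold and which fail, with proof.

(⟹) This fails: take n = 3. Then 3 ≡ 3 (mod 12), but 3³ = 27 ≡ 3 (mod 24), not 13.

(⟸) This fails: take n = 13. Then 13³ = 2197 ≡ 13 (mod 24), yet 13 ≡ 1 (mod 12), not 3.

Neither implication holds.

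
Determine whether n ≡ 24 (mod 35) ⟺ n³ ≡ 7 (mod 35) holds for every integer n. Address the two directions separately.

Neither implication holds.

(⇒) This fails: take n = 24. Then 24 ≡ 24 (mod 35), but 24³ = 13824 ≡ 34 (mod 35), not 7.

(⇐) This fails: take n = 28. Then 28³ = 21952 ≡ 7 (mod 35), yet 28 ≡ 28 (mod 35), not 24.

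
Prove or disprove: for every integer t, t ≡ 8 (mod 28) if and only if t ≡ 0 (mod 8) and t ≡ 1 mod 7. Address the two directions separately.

[⇐] If t ≡ 0 (mod 8) and t ≡ 1 (mod 7), then by the Chinese remainder theorem t ≡ 8 (mod 56). Since 8 ≡ 8 (mod 28) and 28 ∣ 56, we get t ≡ 8 (mod 28).

[⇒] This fails: t = 36 gives 36 ≡ 8 (mod 28) but 36 ≡ 4 (mod 8), so the conjunction on the right does not hold.

(⇒) fails; (⇐) holds.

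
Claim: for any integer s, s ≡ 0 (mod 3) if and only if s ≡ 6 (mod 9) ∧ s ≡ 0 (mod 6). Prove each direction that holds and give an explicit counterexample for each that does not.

Only the converse holds.

(⇒) This fails: s = 0 gives 0 ≡ 0 (mod 3) but 0 ≡ 0 (mod 9), so the conjunction on the right does not hold.

(⇐) Conversely, if s ≡ 6 (mod 9) and s ≡ 0 (mod 6), then by the Chinese remainder theorem s ≡ 6 (mod 18). Since 6 ≡ 0 (mod 3) and 3 ∣ 18, we get s ≡ 0 (mod 3).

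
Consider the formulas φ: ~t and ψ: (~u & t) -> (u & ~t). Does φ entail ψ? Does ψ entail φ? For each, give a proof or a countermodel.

(→) Assume the antecedent. If t is true, the antecedent cannot hold. If t is false, (~u & t) -> (u & ~t) reduces to true regardless of the other variables. Either way (~u & t) -> (u & ~t) holds.

(←) This fails. Under t = T, u = T, the left side is false but the right side is true.

Only the forward implication holds.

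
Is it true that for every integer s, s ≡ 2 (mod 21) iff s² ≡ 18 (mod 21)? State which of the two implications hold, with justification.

Forward direction. This fails: take s = 2. Then 2 ≡ 2 (mod 21), but 2² = 4 ≡ 4 (mod 21), not 18.

Converse. This fails: take s = 9. Then 9² = 81 ≡ 18 (mod 21), yet 9 ≡ 9 (mod 21), not 2.

Both directions fail.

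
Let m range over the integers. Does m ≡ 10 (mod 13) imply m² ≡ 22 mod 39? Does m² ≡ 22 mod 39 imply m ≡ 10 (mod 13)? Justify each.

Forward direction. This fails: take m = 36. Then 36 ≡ 10 (mod 13), but 36² = 1296 ≡ 9 (mod 39), not 22.

Converse. This fails: take m = 16. Then 16² = 256 ≡ 22 (mod 39), yet 16 ≡ 3 (mod 13), not 10.

Both directions fail.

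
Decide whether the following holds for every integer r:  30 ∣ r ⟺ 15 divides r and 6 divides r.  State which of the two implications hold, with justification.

The biconditional holds.

(→) If 30 ∣ r, write r = 30q. Since 30 = 2·15, r = 15·(2q), so 15 ∣ r; and since 30 = 5·6, r = 6·(5q), so 6 ∣ r.

(←) Suppose 15 ∣ r and 6 ∣ r. Any common multiple of 15 and 6 is a multiple of their lcm; here lcm(15, 6) = 15·6/gcd(15, 6) = 90/3 = 30, so 30 ∣ r.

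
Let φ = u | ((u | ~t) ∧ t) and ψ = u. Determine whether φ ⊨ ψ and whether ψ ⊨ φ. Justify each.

Forward direction. Assume the antecedent. If u is true, u reduces to true regardless of the other variables. If u is false, the antecedent cannot hold. Either way u holds.

Converse. Assume the antecedent. If u is true, u | ((u | ~t) ∧ t) reduces to true regardless of the other variables. If u is false, the antecedent cannot hold. Either way u | ((u | ~t) ∧ t) holds.

Equivalent; both directions hold.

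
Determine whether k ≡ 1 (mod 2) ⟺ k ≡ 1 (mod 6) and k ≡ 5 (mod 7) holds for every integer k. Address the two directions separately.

Forward direction. This fails: k = 1 gives 1 ≡ 1 (mod 2) but 1 ≡ 1 (mod 7), so the conjunction on the right does not hold.

Converse. If k ≡ 1 (mod 6) and k ≡ 5 (mod 7), then by the Chinese remainder theorem k ≡ 19 (mod 42). Since 19 ≡ 1 (mod 2) and 2 ∣ 42, we get k ≡ 1 (mod 2).

Only the converse holds.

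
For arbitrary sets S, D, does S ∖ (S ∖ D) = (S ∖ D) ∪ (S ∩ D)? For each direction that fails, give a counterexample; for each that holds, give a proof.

(⟹) Let x ∈ S ∖ (S ∖ D). Then x ∈ S ∩ D, from which x ∈ (S ∖ D) ∪ (S ∩ D).

(⟸) This inclusion fails. Take S = {1}, D = ∅; then 1 ∈ (S ∖ D) ∪ (S ∩ D) but 1 ∉ S ∖ (S ∖ D).

Only the forward inclusion holds.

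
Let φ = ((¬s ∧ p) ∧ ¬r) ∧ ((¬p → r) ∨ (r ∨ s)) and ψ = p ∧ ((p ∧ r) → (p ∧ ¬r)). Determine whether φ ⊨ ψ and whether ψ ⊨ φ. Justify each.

(←) This fails. Under r = F, p = T, s = T, the left side is false but the right side is true.

(→) Assume the antecedent. If r is true, the antecedent cannot hold. If r is false, the antecedent forces (r = F, p = T, s = F), and p ∧ ((p ∧ r) → (p ∧ ¬r)) holds there. Either way p ∧ ((p ∧ r) → (p ∧ ¬r)) holds.

Only the forward direction holds.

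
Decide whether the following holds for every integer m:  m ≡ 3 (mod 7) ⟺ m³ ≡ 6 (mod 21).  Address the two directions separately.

Both directions fail.

(→) This fails: take m = 10. Then 10 ≡ 3 (mod 7), but 10³ = 1000 ≡ 13 (mod 21), not 6.

(←) This fails: take m = 6. Then 6³ = 216 ≡ 6 (mod 21), yet 6 ≡ 6 (mod 7), not 3.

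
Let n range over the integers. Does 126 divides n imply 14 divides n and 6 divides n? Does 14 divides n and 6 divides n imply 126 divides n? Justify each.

(→) If 126 ∣ n, write n = 126q. Since 126 = 9·14, n = 14·(9q), so 14 ∣ n; and since 126 = 21·6, n = 6·(21q), so 6 ∣ n.

(←) This fails: take n = 42. Both 14 ∣ 42 and 6 ∣ 42, yet 42 is not a multiple of 126 (since 42 = 0·126 + 42), so 126 ∤ 42.

The forward direction holds; the converse fails.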